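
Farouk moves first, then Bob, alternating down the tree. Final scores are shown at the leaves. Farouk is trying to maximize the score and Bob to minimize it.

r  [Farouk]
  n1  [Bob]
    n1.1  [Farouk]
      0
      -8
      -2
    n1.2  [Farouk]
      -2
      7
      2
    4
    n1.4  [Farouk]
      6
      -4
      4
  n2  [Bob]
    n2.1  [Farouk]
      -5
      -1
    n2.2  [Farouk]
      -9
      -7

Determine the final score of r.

n1.1 (Farouk): max(0, -8, -2) = 0
n1.2 (Farouk): max(-2, 7, 2) = 7
n1.4 (Farouk): max(6, -4, 4) = 6
n1 (Bob): min(0, 7, 4, 6) = 0
n2.1 (Farouk): max(-5, -1) = -1
n2.2 (Farouk): max(-9, -7) = -7
n2 (Bob): min(-1, -7) = -7
r (Farouk): max(0, -7) = 0

0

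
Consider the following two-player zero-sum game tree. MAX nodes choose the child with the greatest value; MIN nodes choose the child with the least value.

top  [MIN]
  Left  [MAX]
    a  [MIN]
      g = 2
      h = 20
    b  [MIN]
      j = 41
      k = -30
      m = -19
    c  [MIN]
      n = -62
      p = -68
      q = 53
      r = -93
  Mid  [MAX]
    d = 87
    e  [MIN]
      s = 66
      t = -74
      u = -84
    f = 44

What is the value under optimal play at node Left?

a (MIN): min(2, 20) = 2
b (MIN): min(41, -30, -19) = -30
c (MIN): min(-62, -68, 53, -93) = -93
Left (MAX): max(2, -30, -93) = 2

2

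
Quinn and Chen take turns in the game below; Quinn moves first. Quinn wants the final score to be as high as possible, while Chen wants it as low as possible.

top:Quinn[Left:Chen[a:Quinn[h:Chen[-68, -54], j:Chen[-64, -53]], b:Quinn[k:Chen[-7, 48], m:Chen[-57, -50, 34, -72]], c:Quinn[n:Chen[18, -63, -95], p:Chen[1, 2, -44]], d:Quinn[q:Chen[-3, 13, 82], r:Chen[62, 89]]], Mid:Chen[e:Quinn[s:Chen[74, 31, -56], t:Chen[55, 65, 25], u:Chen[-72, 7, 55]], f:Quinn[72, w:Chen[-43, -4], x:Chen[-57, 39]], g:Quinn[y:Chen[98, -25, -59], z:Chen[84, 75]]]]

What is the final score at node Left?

h (Chen): min(-68, -54) = -68
j (Chen): min(-64, -53) = -64
a (Quinn): max(-68, -64) = -64
k (Chen): min(-7, 48) = -7
m (Chen): min(-57, -50, 34, -72) = -72
b (Quinn): max(-7, -72) = -7
n (Chen): min(18, -63, -95) = -95
p (Chen): min(1, 2, -44) = -44
c (Quinn): max(-95, -44) = -44
q (Chen): min(-3, 13, 82) = -3
r (Chen): min(62, 89) = 62
d (Quinn): max(-3, 62) = 62
Left (Chen): min(-64, -7, -44, 62) = -64

-64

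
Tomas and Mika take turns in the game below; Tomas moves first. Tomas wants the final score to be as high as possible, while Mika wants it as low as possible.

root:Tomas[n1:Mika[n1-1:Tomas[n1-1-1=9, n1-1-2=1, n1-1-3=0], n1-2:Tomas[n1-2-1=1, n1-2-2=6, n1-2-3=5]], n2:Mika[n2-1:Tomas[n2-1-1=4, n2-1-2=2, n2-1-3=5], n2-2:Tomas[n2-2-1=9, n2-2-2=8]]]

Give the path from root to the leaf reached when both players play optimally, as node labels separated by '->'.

n1-1 (Tomas): max(9, 1, 0) = 9
n1-2 (Tomas): max(1, 6, 5) = 6
n1 (Mika): min(9, 6) = 6
n2-1 (Tomas): max(4, 2, 5) = 5
n2-2 (Tomas): max(9, 8) = 9
n2 (Mika): min(5, 9) = 5
root (Tomas): max(6, 5) = 6
At root, Tomas picks n1 (highest: 6).
At n1, Mika picks n1-2 (lowest: 6).
At n1-2, Tomas picks n1-2-2 (highest: 6).
Terminal value 6.

root -> n1 -> n1-2 -> n1-2-2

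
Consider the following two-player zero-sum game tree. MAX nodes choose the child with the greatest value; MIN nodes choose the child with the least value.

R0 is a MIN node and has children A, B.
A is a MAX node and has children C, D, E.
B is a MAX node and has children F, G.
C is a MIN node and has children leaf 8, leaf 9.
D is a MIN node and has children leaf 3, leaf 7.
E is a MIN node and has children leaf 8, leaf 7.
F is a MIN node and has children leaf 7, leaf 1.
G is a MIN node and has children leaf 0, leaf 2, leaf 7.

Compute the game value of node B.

1

F (MIN): min(7, 1) = 1
G (MIN): min(0, 2, 7) = 0
B (MAX): max(1, 0) = 1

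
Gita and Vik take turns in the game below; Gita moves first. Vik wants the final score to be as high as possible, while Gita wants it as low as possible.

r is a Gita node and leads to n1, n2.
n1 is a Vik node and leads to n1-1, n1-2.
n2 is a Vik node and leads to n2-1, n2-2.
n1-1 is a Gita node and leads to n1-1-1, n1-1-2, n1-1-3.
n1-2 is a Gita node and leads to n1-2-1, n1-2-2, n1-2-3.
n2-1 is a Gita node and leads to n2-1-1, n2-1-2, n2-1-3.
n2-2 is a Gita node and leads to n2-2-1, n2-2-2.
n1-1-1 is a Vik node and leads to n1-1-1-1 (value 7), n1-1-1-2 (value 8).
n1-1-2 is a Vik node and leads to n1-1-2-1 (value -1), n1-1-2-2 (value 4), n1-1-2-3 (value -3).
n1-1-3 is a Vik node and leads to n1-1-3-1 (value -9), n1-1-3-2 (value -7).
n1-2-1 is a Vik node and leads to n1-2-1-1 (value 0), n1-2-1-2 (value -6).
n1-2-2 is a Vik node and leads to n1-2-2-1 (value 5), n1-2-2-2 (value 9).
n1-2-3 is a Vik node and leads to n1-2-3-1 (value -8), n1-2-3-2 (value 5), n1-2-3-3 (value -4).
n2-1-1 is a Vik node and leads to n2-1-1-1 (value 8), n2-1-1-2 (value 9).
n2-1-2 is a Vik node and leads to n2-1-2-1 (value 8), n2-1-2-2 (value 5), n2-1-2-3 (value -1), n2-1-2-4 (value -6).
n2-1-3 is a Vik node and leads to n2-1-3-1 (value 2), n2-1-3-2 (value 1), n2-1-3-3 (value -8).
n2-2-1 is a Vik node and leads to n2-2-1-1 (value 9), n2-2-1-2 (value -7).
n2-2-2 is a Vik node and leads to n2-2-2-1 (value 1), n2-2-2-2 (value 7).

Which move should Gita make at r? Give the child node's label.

n1

n1-1-1 (Vik): max(7, 8) = 8
n1-1-2 (Vik): max(-1, 4, -3) = 4
n1-1-3 (Vik): max(-9, -7) = -7
n1-1 (Gita): min(8, 4, -7) = -7
n1-2-1 (Vik): max(0, -6) = 0
n1-2-2 (Vik): max(5, 9) = 9
n1-2-3 (Vik): max(-8, 5, -4) = 5
n1-2 (Gita): min(0, 9, 5) = 0
n1 (Vik): max(-7, 0) = 0
n2-1-1 (Vik): max(8, 9) = 9
n2-1-2 (Vik): max(8, 5, -1, -6) = 8
n2-1-3 (Vik): max(2, 1, -8) = 2
n2-1 (Gita): min(9, 8, 2) = 2
n2-2-1 (Vik): max(9, -7) = 9
n2-2-2 (Vik): max(1, 7) = 7
n2-2 (Gita): min(9, 7) = 7
n2 (Vik): max(2, 7) = 7
r (Gita): min(0, 7) = 0
Gita at r wants the lowest of {n1=0, n2=7}, so chooses n1.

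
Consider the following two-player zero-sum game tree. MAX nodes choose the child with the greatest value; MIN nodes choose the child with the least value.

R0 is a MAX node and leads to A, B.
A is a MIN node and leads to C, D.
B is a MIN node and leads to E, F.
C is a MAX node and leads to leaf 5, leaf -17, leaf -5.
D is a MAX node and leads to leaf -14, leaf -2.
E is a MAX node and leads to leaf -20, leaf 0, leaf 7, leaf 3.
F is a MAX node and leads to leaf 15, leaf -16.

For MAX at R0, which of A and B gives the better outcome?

B

C (MAX): max(5, -17, -5) = 5
D (MAX): max(-14, -2) = -2
A (MIN): min(5, -2) = -2
E (MAX): max(-20, 0, 7, 3) = 7
F (MAX): max(15, -16) = 15
B (MIN): min(7, 15) = 7
MAX prefers the higher value; A=-2, B=7. B is better since 7 > -2.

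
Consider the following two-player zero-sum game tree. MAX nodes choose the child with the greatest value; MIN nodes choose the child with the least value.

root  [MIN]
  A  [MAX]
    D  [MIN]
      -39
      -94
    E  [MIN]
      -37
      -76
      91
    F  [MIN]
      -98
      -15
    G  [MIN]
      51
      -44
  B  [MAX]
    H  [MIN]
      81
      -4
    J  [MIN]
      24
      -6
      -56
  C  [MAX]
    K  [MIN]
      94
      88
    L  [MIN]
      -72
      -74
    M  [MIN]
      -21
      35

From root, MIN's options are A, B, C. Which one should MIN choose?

A

D (MIN): min(-39, -94) = -94
E (MIN): min(-37, -76, 91) = -76
F (MIN): min(-98, -15) = -98
G (MIN): min(51, -44) = -44
A (MAX): max(-94, -76, -98, -44) = -44
H (MIN): min(81, -4) = -4
J (MIN): min(24, -6, -56) = -56
B (MAX): max(-4, -56) = -4
K (MIN): min(94, 88) = 88
L (MIN): min(-72, -74) = -74
M (MIN): min(-21, 35) = -21
C (MAX): max(88, -74, -21) = 88
root (MIN): min(-44, -4, 88) = -44
MIN at root wants the lowest of {A=-44, B=-4, C=88}, so chooses A.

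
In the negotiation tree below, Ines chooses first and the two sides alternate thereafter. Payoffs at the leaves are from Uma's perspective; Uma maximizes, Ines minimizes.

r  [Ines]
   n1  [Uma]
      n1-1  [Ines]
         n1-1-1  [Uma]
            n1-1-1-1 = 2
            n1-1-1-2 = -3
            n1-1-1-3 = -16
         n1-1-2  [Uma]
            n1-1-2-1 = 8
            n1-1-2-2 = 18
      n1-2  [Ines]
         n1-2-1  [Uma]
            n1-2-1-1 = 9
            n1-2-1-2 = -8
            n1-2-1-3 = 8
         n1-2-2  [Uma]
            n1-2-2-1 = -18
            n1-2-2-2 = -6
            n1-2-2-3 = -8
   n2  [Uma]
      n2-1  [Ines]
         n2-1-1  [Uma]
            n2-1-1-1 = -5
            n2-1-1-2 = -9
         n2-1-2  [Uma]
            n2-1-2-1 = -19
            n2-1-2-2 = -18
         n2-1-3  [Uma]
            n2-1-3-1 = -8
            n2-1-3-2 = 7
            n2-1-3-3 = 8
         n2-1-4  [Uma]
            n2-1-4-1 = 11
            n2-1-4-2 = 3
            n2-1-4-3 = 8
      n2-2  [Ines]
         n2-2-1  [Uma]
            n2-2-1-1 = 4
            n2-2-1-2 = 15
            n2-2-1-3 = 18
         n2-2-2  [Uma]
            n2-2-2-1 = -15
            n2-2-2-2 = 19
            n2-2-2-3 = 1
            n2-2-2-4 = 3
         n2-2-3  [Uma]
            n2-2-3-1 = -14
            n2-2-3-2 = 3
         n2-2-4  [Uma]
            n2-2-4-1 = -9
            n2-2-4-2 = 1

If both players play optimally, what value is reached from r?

1

n1-1-1 (Uma): max(2, -3, -16) = 2
n1-1-2 (Uma): max(8, 18) = 18
n1-1 (Ines): min(2, 18) = 2
n1-2-1 (Uma): max(9, -8, 8) = 9
n1-2-2 (Uma): max(-18, -6, -8) = -6
n1-2 (Ines): min(9, -6) = -6
n1 (Uma): max(2, -6) = 2
n2-1-1 (Uma): max(-5, -9) = -5
n2-1-2 (Uma): max(-19, -18) = -18
n2-1-3 (Uma): max(-8, 7, 8) = 8
n2-1-4 (Uma): max(11, 3, 8) = 11
n2-1 (Ines): min(-5, -18, 8, 11) = -18
n2-2-1 (Uma): max(4, 15, 18) = 18
n2-2-2 (Uma): max(-15, 19, 1, 3) = 19
n2-2-3 (Uma): max(-14, 3) = 3
n2-2-4 (Uma): max(-9, 1) = 1
n2-2 (Ines): min(18, 19, 3, 1) = 1
n2 (Uma): max(-18, 1) = 1
r (Ines): min(2, 1) = 1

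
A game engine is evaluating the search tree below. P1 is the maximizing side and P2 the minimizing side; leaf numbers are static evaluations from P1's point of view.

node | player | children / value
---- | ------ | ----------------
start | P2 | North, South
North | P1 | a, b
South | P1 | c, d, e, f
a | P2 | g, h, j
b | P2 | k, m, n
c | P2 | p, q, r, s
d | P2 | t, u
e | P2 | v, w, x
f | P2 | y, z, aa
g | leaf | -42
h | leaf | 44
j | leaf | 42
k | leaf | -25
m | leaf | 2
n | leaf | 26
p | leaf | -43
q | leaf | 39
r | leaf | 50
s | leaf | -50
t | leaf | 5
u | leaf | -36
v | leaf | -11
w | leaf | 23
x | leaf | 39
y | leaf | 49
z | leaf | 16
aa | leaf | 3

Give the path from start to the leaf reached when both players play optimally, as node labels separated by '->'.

start -> North -> b -> k

a (P2): min(-42, 44, 42) = -42
b (P2): min(-25, 2, 26) = -25
North (P1): max(-42, -25) = -25
c (P2): min(-43, 39, 50, -50) = -50
d (P2): min(5, -36) = -36
e (P2): min(-11, 23, 39) = -11
f (P2): min(49, 16, 3) = 3
South (P1): max(-50, -36, -11, 3) = 3
start (P2): min(-25, 3) = -25
At start, P2 picks North (lowest: -25).
At North, P1 picks b (highest: -25).
At b, P2 picks k (lowest: -25).
Terminal value -25.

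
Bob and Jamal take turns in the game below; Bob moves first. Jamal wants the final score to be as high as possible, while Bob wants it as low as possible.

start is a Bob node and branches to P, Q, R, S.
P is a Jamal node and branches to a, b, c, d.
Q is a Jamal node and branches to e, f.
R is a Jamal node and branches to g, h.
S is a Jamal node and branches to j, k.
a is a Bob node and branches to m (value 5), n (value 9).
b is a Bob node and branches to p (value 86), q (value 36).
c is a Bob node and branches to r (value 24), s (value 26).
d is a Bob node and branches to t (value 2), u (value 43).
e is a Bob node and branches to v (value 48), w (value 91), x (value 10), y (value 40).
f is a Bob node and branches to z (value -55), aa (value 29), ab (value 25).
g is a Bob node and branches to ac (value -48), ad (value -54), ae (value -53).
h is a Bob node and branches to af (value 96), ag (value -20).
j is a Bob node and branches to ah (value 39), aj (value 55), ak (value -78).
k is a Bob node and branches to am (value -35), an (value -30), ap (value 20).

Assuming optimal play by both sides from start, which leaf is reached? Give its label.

am

a (Bob): min(5, 9) = 5
b (Bob): min(86, 36) = 36
c (Bob): min(24, 26) = 24
d (Bob): min(2, 43) = 2
P (Jamal): max(5, 36, 24, 2) = 36
e (Bob): min(48, 91, 10, 40) = 10
f (Bob): min(-55, 29, 25) = -55
Q (Jamal): max(10, -55) = 10
g (Bob): min(-48, -54, -53) = -54
h (Bob): min(96, -20) = -20
R (Jamal): max(-54, -20) = -20
j (Bob): min(39, 55, -78) = -78
k (Bob): min(-35, -30, 20) = -35
S (Jamal): max(-78, -35) = -35
start (Bob): min(36, 10, -20, -35) = -35
At start, Bob picks S (lowest: -35).
At S, Jamal picks k (highest: -35).
At k, Bob picks am (lowest: -35).
Terminal value -35.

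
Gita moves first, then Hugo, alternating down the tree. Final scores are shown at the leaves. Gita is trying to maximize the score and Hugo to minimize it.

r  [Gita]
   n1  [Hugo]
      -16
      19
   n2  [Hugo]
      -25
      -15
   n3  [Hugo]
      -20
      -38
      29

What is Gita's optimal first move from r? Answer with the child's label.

n1

n1 (Hugo): min(-16, 19) = -16
n2 (Hugo): min(-25, -15) = -25
n3 (Hugo): min(-20, -38, 29) = -38
r (Gita): max(-16, -25, -38) = -16
Gita at r wants the highest of {n1=-16, n2=-25, n3=-38}, so chooses n1.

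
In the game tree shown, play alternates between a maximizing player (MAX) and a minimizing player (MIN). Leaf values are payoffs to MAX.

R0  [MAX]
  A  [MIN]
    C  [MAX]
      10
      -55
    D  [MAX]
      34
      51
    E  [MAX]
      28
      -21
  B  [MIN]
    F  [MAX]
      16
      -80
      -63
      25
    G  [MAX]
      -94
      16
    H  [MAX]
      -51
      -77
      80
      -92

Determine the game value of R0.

C (MAX): max(10, -55) = 10
D (MAX): max(34, 51) = 51
E (MAX): max(28, -21) = 28
A (MIN): min(10, 51, 28) = 10
F (MAX): max(16, -80, -63, 25) = 25
G (MAX): max(-94, 16) = 16
H (MAX): max(-51, -77, 80, -92) = 80
B (MIN): min(25, 16, 80) = 16
R0 (MAX): max(10, 16) = 16

16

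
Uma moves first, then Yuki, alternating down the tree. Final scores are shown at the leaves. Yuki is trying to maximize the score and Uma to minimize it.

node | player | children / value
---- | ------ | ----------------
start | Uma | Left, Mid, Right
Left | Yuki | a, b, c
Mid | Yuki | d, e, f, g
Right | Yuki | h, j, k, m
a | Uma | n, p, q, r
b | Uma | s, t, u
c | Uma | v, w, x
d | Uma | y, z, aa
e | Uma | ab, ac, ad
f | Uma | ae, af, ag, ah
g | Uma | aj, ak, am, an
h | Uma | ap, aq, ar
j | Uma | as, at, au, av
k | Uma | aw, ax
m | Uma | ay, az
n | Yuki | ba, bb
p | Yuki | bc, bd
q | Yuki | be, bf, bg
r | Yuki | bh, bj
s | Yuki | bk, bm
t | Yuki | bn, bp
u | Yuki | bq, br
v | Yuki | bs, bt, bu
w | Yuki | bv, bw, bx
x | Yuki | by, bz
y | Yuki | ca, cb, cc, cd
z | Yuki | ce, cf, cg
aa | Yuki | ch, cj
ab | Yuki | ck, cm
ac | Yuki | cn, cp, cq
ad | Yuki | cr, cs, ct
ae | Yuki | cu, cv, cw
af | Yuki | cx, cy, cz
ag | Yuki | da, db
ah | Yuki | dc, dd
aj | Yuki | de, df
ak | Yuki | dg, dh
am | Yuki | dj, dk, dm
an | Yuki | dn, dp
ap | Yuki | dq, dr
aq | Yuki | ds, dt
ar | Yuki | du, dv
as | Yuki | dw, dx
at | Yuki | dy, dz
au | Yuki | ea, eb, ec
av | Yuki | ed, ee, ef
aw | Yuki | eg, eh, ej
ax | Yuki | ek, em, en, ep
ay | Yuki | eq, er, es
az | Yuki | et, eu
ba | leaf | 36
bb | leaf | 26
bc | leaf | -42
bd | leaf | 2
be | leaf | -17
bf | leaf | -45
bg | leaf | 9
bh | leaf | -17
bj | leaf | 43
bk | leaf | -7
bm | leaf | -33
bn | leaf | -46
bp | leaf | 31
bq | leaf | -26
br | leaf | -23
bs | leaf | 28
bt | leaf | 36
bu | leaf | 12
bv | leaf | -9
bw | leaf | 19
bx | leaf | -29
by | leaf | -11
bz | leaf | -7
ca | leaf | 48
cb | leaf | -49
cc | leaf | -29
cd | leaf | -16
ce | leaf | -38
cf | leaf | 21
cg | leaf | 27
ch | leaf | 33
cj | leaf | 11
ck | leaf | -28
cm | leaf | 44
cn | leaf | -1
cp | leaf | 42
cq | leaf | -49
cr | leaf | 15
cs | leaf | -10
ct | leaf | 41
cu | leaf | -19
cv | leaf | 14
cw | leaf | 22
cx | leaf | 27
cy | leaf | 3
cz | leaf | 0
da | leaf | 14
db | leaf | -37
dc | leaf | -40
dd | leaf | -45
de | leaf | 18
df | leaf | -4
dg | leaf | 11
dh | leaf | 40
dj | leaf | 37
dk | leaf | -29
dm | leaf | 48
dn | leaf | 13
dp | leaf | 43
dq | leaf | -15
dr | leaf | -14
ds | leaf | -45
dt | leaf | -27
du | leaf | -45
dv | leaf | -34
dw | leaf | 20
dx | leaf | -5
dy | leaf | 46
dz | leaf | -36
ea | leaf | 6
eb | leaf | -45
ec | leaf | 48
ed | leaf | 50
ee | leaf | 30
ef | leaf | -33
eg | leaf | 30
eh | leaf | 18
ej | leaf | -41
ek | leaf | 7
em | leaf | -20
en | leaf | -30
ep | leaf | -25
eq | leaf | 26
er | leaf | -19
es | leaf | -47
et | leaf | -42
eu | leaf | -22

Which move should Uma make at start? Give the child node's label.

n (Yuki): max(36, 26) = 36
p (Yuki): max(-42, 2) = 2
q (Yuki): max(-17, -45, 9) = 9
r (Yuki): max(-17, 43) = 43
a (Uma): min(36, 2, 9, 43) = 2
s (Yuki): max(-7, -33) = -7
t (Yuki): max(-46, 31) = 31
u (Yuki): max(-26, -23) = -23
b (Uma): min(-7, 31, -23) = -23
v (Yuki): max(28, 36, 12) = 36
w (Yuki): max(-9, 19, -29) = 19
x (Yuki): max(-11, -7) = -7
c (Uma): min(36, 19, -7) = -7
Left (Yuki): max(2, -23, -7) = 2
y (Yuki): max(48, -49, -29, -16) = 48
z (Yuki): max(-38, 21, 27) = 27
aa (Yuki): max(33, 11) = 33
d (Uma): min(48, 27, 33) = 27
ab (Yuki): max(-28, 44) = 44
ac (Yuki): max(-1, 42, -49) = 42
ad (Yuki): max(15, -10, 41) = 41
e (Uma): min(44, 42, 41) = 41
ae (Yuki): max(-19, 14, 22) = 22
af (Yuki): max(27, 3, 0) = 27
ag (Yuki): max(14, -37) = 14
ah (Yuki): max(-40, -45) = -40
f (Uma): min(22, 27, 14, -40) = -40
aj (Yuki): max(18, -4) = 18
ak (Yuki): max(11, 40) = 40
am (Yuki): max(37, -29, 48) = 48
an (Yuki): max(13, 43) = 43
g (Uma): min(18, 40, 48, 43) = 18
Mid (Yuki): max(27, 41, -40, 18) = 41
ap (Yuki): max(-15, -14) = -14
aq (Yuki): max(-45, -27) = -27
ar (Yuki): max(-45, -34) = -34
h (Uma): min(-14, -27, -34) = -34
as (Yuki): max(20, -5) = 20
at (Yuki): max(46, -36) = 46
au (Yuki): max(6, -45, 48) = 48
av (Yuki): max(50, 30, -33) = 50
j (Uma): min(20, 46, 48, 50) = 20
aw (Yuki): max(30, 18, -41) = 30
ax (Yuki): max(7, -20, -30, -25) = 7
k (Uma): min(30, 7) = 7
ay (Yuki): max(26, -19, -47) = 26
az (Yuki): max(-42, -22) = -22
m (Uma): min(26, -22) = -22
Right (Yuki): max(-34, 20, 7, -22) = 20
start (Uma): min(2, 41, 20) = 2
Uma at start wants the lowest of {Left=2, Mid=41, Right=20}, so chooses Left.

Left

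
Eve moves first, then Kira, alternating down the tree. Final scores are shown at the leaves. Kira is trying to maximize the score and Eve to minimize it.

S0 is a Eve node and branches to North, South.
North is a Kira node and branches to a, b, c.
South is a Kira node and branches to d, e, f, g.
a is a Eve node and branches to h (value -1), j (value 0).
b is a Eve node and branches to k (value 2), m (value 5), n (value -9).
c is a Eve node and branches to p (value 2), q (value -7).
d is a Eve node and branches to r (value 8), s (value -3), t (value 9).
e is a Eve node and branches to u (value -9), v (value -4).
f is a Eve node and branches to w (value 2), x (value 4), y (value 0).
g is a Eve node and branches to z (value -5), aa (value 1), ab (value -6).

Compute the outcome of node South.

0

d (Eve): min(8, -3, 9) = -3
e (Eve): min(-9, -4) = -9
f (Eve): min(2, 4, 0) = 0
g (Eve): min(-5, 1, -6) = -6
South (Kira): max(-3, -9, 0, -6) = 0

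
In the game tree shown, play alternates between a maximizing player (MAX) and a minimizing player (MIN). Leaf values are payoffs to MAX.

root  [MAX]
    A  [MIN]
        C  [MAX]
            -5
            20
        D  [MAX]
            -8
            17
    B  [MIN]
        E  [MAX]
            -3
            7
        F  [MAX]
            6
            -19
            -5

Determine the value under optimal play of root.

17

C (MAX): max(-5, 20) = 20
D (MAX): max(-8, 17) = 17
A (MIN): min(20, 17) = 17
E (MAX): max(-3, 7) = 7
F (MAX): max(6, -19, -5) = 6
B (MIN): min(7, 6) = 6
root (MAX): max(17, 6) = 17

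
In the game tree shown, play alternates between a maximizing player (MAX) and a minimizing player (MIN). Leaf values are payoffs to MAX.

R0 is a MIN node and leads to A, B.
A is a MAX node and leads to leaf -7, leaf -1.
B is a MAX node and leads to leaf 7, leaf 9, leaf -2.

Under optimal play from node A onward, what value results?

A (MAX): max(-7, -1) = -1

-1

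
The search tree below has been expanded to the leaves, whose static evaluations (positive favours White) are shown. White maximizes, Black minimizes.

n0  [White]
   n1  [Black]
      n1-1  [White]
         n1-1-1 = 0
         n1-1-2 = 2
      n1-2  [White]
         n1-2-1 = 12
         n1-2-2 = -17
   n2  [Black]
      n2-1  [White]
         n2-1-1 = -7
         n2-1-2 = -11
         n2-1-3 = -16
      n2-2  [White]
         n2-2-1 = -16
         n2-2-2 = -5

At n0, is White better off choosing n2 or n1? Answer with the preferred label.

n1

n2-1 (White): max(-7, -11, -16) = -7
n2-2 (White): max(-16, -5) = -5
n2 (Black): min(-7, -5) = -7
n1-1 (White): max(0, 2) = 2
n1-2 (White): max(12, -17) = 12
n1 (Black): min(2, 12) = 2
White prefers the higher value; n2=-7, n1=2. n1 is better since 2 > -7.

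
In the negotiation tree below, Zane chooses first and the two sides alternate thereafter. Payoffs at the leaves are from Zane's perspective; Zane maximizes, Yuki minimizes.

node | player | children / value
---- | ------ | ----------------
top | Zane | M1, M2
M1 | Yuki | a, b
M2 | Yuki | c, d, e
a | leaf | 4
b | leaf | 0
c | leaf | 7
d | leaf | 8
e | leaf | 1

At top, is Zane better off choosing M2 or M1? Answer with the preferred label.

M2

M2 (Yuki): min(7, 8, 1) = 1
M1 (Yuki): min(4, 0) = 0
Zane prefers the higher value; M2=1, M1=0. M2 is better since 1 > 0.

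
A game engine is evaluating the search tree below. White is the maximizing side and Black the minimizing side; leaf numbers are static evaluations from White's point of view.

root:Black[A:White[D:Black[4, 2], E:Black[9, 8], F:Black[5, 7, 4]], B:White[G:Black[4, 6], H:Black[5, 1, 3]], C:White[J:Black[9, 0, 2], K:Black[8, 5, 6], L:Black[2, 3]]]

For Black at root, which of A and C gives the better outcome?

C

D (Black): min(4, 2) = 2
E (Black): min(9, 8) = 8
F (Black): min(5, 7, 4) = 4
A (White): max(2, 8, 4) = 8
J (Black): min(9, 0, 2) = 0
K (Black): min(8, 5, 6) = 5
L (Black): min(2, 3) = 2
C (White): max(0, 5, 2) = 5
Black prefers the lower value; A=8, C=5. C is better since 5 < 8.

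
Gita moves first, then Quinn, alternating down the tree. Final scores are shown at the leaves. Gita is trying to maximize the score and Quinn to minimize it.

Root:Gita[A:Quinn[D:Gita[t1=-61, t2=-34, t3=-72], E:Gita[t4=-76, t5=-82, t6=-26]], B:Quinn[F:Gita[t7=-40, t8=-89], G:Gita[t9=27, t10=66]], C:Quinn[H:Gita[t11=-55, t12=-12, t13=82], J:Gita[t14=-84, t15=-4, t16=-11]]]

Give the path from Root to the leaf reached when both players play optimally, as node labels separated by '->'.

Root -> C -> J -> t15

D (Gita): max(-61, -34, -72) = -34
E (Gita): max(-76, -82, -26) = -26
A (Quinn): min(-34, -26) = -34
F (Gita): max(-40, -89) = -40
G (Gita): max(27, 66) = 66
B (Quinn): min(-40, 66) = -40
H (Gita): max(-55, -12, 82) = 82
J (Gita): max(-84, -4, -11) = -4
C (Quinn): min(82, -4) = -4
Root (Gita): max(-34, -40, -4) = -4
At Root, Gita picks C (highest: -4).
At C, Quinn picks J (lowest: -4).
At J, Gita picks t15 (highest: -4).
Terminal value -4.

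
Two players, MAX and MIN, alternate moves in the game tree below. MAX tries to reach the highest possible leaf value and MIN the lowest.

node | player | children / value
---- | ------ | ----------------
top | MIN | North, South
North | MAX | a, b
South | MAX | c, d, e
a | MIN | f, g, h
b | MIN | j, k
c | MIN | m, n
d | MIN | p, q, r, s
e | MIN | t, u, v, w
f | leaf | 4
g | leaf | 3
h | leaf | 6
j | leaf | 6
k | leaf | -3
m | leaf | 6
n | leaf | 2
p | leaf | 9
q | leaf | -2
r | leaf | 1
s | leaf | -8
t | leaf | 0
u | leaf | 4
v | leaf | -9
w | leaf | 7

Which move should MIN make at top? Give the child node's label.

a (MIN): min(4, 3, 6) = 3
b (MIN): min(6, -3) = -3
North (MAX): max(3, -3) = 3
c (MIN): min(6, 2) = 2
d (MIN): min(9, -2, 1, -8) = -8
e (MIN): min(0, 4, -9, 7) = -9
South (MAX): max(2, -8, -9) = 2
top (MIN): min(3, 2) = 2
MIN at top wants the lowest of {North=3, South=2}, so chooses South.

South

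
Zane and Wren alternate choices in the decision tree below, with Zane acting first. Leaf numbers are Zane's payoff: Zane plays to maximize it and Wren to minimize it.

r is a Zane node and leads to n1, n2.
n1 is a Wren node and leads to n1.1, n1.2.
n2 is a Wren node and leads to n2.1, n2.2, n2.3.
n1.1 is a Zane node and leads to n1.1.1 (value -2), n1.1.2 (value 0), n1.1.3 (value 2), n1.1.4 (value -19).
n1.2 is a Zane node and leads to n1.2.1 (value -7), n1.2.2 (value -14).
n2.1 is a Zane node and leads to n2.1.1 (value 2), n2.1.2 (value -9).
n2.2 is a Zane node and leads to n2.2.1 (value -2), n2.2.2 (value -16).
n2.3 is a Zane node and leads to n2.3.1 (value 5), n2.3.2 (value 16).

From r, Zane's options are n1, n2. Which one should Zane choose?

n2

n1.1 (Zane): max(-2, 0, 2, -19) = 2
n1.2 (Zane): max(-7, -14) = -7
n1 (Wren): min(2, -7) = -7
n2.1 (Zane): max(2, -9) = 2
n2.2 (Zane): max(-2, -16) = -2
n2.3 (Zane): max(5, 16) = 16
n2 (Wren): min(2, -2, 16) = -2
r (Zane): max(-7, -2) = -2
Zane at r wants the highest of {n1=-7, n2=-2}, so chooses n2.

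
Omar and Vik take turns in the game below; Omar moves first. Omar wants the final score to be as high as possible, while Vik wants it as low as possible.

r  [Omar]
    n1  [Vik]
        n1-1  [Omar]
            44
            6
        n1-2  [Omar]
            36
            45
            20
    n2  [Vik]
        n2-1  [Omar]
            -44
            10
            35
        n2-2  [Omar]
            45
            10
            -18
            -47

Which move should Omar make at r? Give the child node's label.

n1-1 (Omar): max(44, 6) = 44
n1-2 (Omar): max(36, 45, 20) = 45
n1 (Vik): min(44, 45) = 44
n2-1 (Omar): max(-44, 10, 35) = 35
n2-2 (Omar): max(45, 10, -18, -47) = 45
n2 (Vik): min(35, 45) = 35
r (Omar): max(44, 35) = 44
Omar at r wants the highest of {n1=44, n2=35}, so chooses n1.

n1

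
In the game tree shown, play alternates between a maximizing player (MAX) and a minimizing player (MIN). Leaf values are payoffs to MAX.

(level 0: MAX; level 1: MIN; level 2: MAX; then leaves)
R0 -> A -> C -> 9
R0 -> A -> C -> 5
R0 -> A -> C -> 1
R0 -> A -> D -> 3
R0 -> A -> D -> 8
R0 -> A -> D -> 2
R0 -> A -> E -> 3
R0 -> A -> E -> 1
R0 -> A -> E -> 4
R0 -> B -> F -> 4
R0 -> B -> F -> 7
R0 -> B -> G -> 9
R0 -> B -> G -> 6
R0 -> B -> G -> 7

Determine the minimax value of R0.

7

C (MAX): max(9, 5, 1) = 9
D (MAX): max(3, 8, 2) = 8
E (MAX): max(3, 1, 4) = 4
A (MIN): min(9, 8, 4) = 4
F (MAX): max(4, 7) = 7
G (MAX): max(9, 6, 7) = 9
B (MIN): min(7, 9) = 7
R0 (MAX): max(4, 7) = 7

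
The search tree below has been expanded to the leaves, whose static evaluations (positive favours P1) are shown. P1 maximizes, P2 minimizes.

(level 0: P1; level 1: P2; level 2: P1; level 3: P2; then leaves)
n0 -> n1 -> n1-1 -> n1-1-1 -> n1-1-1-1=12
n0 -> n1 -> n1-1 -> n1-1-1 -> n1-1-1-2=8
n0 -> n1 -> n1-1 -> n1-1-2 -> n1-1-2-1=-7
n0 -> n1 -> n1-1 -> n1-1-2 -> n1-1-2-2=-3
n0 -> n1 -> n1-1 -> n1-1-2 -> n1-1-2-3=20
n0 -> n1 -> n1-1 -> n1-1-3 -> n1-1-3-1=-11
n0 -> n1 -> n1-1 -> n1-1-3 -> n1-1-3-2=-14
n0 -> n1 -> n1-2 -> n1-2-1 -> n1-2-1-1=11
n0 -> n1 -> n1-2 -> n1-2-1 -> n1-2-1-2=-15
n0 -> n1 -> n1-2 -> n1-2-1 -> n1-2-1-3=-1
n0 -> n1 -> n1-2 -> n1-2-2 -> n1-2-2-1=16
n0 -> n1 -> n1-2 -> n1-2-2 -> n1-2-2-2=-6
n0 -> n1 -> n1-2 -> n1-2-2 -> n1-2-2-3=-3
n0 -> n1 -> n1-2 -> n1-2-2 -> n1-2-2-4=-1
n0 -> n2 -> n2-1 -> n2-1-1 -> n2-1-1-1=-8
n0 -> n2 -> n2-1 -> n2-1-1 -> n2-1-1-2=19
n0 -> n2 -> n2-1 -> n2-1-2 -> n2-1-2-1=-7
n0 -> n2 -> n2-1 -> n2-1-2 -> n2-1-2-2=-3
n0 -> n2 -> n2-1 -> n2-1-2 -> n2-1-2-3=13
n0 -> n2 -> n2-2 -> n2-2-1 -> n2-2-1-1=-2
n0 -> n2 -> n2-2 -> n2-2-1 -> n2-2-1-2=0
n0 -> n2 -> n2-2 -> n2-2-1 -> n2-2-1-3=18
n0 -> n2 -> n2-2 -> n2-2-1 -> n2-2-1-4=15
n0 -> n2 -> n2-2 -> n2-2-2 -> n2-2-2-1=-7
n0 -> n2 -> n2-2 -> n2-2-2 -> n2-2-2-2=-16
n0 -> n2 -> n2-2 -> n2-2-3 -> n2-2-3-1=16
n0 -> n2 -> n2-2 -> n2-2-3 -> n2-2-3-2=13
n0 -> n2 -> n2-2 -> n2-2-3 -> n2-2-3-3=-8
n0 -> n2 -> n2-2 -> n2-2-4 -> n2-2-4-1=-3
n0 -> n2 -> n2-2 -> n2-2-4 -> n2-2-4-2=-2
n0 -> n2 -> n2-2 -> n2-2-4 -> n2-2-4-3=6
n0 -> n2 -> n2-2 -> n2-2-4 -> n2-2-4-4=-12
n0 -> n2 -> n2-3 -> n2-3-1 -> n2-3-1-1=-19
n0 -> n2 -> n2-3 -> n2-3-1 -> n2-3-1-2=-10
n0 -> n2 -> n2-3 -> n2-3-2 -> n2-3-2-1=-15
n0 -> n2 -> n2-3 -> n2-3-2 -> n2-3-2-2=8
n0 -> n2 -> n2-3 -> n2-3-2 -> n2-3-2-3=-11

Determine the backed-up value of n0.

-6

n1-1-1 (P2): min(12, 8) = 8
n1-1-2 (P2): min(-7, -3, 20) = -7
n1-1-3 (P2): min(-11, -14) = -14
n1-1 (P1): max(8, -7, -14) = 8
n1-2-1 (P2): min(11, -15, -1) = -15
n1-2-2 (P2): min(16, -6, -3, -1) = -6
n1-2 (P1): max(-15, -6) = -6
n1 (P2): min(8, -6) = -6
n2-1-1 (P2): min(-8, 19) = -8
n2-1-2 (P2): min(-7, -3, 13) = -7
n2-1 (P1): max(-8, -7) = -7
n2-2-1 (P2): min(-2, 0, 18, 15) = -2
n2-2-2 (P2): min(-7, -16) = -16
n2-2-3 (P2): min(16, 13, -8) = -8
n2-2-4 (P2): min(-3, -2, 6, -12) = -12
n2-2 (P1): max(-2, -16, -8, -12) = -2
n2-3-1 (P2): min(-19, -10) = -19
n2-3-2 (P2): min(-15, 8, -11) = -15
n2-3 (P1): max(-19, -15) = -15
n2 (P2): min(-7, -2, -15) = -15
n0 (P1): max(-6, -15) = -6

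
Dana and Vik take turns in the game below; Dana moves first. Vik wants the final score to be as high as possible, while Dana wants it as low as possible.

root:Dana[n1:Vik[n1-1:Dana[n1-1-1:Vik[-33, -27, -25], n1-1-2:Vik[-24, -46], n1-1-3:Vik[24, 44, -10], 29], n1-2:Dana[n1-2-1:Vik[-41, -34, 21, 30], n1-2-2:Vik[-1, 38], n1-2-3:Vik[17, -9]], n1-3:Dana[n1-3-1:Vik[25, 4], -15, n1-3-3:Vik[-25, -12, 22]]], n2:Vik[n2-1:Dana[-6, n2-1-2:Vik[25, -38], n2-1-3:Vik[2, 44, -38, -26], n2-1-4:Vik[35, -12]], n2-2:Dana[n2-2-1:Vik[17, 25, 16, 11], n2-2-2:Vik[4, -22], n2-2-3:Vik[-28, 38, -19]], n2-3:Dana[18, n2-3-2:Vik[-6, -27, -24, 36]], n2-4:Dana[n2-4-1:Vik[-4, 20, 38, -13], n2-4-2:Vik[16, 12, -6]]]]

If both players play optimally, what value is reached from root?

n1-1-1 (Vik): max(-33, -27, -25) = -25
n1-1-2 (Vik): max(-24, -46) = -24
n1-1-3 (Vik): max(24, 44, -10) = 44
n1-1 (Dana): min(-25, -24, 44, 29) = -25
n1-2-1 (Vik): max(-41, -34, 21, 30) = 30
n1-2-2 (Vik): max(-1, 38) = 38
n1-2-3 (Vik): max(17, -9) = 17
n1-2 (Dana): min(30, 38, 17) = 17
n1-3-1 (Vik): max(25, 4) = 25
n1-3-3 (Vik): max(-25, -12, 22) = 22
n1-3 (Dana): min(25, -15, 22) = -15
n1 (Vik): max(-25, 17, -15) = 17
n2-1-2 (Vik): max(25, -38) = 25
n2-1-3 (Vik): max(2, 44, -38, -26) = 44
n2-1-4 (Vik): max(35, -12) = 35
n2-1 (Dana): min(-6, 25, 44, 35) = -6
n2-2-1 (Vik): max(17, 25, 16, 11) = 25
n2-2-2 (Vik): max(4, -22) = 4
n2-2-3 (Vik): max(-28, 38, -19) = 38
n2-2 (Dana): min(25, 4, 38) = 4
n2-3-2 (Vik): max(-6, -27, -24, 36) = 36
n2-3 (Dana): min(18, 36) = 18
n2-4-1 (Vik): max(-4, 20, 38, -13) = 38
n2-4-2 (Vik): max(16, 12, -6) = 16
n2-4 (Dana): min(38, 16) = 16
n2 (Vik): max(-6, 4, 18, 16) = 18
root (Dana): min(17, 18) = 17

17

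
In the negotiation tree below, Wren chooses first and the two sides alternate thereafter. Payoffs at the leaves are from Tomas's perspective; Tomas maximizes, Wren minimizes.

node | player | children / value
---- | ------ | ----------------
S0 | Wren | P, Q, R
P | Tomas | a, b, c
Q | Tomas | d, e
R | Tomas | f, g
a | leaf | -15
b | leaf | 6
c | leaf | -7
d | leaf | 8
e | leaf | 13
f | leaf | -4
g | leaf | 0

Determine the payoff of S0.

0

P (Tomas): max(-15, 6, -7) = 6
Q (Tomas): max(8, 13) = 13
R (Tomas): max(-4, 0) = 0
S0 (Wren): min(6, 13, 0) = 0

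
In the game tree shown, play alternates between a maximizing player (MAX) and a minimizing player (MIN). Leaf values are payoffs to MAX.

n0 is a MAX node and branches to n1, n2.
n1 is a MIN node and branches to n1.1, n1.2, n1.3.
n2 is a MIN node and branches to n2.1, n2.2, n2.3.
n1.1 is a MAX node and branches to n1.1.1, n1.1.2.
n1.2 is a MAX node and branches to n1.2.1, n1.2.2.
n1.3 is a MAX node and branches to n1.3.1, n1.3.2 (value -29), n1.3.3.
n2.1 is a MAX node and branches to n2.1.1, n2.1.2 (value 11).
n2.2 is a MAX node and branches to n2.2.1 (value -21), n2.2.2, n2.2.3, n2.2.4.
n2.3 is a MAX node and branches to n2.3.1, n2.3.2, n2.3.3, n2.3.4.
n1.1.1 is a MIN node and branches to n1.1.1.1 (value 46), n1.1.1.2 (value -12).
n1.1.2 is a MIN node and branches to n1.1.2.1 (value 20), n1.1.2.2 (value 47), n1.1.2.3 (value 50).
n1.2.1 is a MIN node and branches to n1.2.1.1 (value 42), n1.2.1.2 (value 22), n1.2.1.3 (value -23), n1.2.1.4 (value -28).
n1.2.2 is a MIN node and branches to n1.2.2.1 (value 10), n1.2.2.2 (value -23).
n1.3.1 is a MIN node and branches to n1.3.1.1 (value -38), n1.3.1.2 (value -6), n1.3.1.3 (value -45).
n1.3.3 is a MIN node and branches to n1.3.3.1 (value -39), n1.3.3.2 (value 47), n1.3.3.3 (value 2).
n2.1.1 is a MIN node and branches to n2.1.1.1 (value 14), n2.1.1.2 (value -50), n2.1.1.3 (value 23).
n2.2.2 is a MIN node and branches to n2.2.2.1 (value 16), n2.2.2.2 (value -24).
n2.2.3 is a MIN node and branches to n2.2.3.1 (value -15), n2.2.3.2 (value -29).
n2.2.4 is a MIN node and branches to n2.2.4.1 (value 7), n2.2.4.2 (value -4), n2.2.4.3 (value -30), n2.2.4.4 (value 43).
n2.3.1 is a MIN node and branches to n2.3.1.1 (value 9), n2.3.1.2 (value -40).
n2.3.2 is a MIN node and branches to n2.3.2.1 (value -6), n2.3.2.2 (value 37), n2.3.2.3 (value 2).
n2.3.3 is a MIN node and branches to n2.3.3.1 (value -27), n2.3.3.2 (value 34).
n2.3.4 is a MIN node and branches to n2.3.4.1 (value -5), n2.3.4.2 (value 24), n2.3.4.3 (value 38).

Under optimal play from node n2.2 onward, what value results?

n2.2.2 (MIN): min(16, -24) = -24
n2.2.3 (MIN): min(-15, -29) = -29
n2.2.4 (MIN): min(7, -4, -30, 43) = -30
n2.2 (MAX): max(-21, -24, -29, -30) = -21

-21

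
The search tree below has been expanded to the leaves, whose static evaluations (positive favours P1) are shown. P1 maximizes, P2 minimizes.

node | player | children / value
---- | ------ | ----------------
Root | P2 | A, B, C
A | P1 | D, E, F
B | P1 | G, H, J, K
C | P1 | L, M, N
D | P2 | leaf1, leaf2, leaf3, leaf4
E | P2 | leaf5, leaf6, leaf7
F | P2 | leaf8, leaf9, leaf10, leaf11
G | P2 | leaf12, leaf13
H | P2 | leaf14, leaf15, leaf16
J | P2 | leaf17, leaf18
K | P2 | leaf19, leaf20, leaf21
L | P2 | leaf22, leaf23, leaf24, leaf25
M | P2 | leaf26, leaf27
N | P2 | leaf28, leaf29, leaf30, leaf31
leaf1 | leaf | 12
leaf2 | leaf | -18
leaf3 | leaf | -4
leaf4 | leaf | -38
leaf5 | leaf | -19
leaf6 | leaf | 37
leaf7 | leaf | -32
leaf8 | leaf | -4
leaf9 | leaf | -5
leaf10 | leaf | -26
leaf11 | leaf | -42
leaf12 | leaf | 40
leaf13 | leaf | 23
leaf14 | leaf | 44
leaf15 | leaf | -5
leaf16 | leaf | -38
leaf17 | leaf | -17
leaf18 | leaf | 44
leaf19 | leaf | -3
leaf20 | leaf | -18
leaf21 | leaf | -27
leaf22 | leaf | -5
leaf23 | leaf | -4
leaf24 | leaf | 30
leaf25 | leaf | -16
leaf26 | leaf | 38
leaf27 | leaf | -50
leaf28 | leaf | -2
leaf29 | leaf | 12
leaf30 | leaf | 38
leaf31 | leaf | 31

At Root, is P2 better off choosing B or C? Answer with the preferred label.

G (P2): min(40, 23) = 23
H (P2): min(44, -5, -38) = -38
J (P2): min(-17, 44) = -17
K (P2): min(-3, -18, -27) = -27
B (P1): max(23, -38, -17, -27) = 23
L (P2): min(-5, -4, 30, -16) = -16
M (P2): min(38, -50) = -50
N (P2): min(-2, 12, 38, 31) = -2
C (P1): max(-16, -50, -2) = -2
P2 prefers the lower value; B=23, C=-2. C is better since -2 < 23.

C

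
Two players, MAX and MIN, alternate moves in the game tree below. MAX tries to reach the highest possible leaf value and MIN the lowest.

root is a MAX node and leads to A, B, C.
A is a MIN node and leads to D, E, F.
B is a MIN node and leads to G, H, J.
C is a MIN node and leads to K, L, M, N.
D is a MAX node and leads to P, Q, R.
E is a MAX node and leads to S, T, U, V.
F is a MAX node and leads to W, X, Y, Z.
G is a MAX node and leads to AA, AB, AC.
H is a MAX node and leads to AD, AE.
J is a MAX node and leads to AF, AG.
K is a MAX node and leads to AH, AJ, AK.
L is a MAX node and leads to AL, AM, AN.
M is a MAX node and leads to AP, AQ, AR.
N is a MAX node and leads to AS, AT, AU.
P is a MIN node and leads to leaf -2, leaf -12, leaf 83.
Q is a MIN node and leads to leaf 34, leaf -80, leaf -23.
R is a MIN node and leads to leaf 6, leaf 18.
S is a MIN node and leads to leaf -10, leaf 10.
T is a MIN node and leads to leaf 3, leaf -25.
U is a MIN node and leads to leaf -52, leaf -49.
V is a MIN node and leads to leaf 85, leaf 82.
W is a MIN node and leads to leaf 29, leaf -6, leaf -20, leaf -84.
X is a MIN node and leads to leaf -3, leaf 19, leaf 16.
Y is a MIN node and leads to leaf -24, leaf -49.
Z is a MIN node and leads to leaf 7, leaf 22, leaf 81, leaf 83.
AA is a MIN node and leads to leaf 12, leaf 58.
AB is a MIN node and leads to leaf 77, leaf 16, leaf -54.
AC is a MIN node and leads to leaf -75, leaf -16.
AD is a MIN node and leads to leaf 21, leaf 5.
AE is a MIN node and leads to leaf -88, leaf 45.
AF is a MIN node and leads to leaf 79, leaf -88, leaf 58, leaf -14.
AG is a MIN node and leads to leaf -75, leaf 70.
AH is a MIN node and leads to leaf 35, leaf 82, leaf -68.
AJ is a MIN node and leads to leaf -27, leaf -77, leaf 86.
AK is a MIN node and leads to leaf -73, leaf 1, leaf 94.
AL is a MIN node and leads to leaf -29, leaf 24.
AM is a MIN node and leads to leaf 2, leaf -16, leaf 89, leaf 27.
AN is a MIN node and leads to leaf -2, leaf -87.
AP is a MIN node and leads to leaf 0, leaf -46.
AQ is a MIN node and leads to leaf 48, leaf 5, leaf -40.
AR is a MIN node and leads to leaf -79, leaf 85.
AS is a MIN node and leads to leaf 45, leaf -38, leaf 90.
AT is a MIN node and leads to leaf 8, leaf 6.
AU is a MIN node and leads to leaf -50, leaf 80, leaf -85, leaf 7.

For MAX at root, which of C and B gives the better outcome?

AH (MIN): min(35, 82, -68) = -68
AJ (MIN): min(-27, -77, 86) = -77
AK (MIN): min(-73, 1, 94) = -73
K (MAX): max(-68, -77, -73) = -68
AL (MIN): min(-29, 24) = -29
AM (MIN): min(2, -16, 89, 27) = -16
AN (MIN): min(-2, -87) = -87
L (MAX): max(-29, -16, -87) = -16
AP (MIN): min(0, -46) = -46
AQ (MIN): min(48, 5, -40) = -40
AR (MIN): min(-79, 85) = -79
M (MAX): max(-46, -40, -79) = -40
AS (MIN): min(45, -38, 90) = -38
AT (MIN): min(8, 6) = 6
AU (MIN): min(-50, 80, -85, 7) = -85
N (MAX): max(-38, 6, -85) = 6
C (MIN): min(-68, -16, -40, 6) = -68
AA (MIN): min(12, 58) = 12
AB (MIN): min(77, 16, -54) = -54
AC (MIN): min(-75, -16) = -75
G (MAX): max(12, -54, -75) = 12
AD (MIN): min(21, 5) = 5
AE (MIN): min(-88, 45) = -88
H (MAX): max(5, -88) = 5
AF (MIN): min(79, -88, 58, -14) = -88
AG (MIN): min(-75, 70) = -75
J (MAX): max(-88, -75) = -75
B (MIN): min(12, 5, -75) = -75
MAX prefers the higher value; C=-68, B=-75. C is better since -68 > -75.

C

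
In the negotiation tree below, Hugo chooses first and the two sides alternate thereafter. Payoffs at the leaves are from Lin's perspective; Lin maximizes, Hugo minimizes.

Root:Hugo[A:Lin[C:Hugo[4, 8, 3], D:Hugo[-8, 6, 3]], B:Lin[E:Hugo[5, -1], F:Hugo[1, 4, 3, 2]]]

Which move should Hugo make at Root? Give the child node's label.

B

C (Hugo): min(4, 8, 3) = 3
D (Hugo): min(-8, 6, 3) = -8
A (Lin): max(3, -8) = 3
E (Hugo): min(5, -1) = -1
F (Hugo): min(1, 4, 3, 2) = 1
B (Lin): max(-1, 1) = 1
Root (Hugo): min(3, 1) = 1
Hugo at Root wants the lowest of {A=3, B=1}, so chooses B.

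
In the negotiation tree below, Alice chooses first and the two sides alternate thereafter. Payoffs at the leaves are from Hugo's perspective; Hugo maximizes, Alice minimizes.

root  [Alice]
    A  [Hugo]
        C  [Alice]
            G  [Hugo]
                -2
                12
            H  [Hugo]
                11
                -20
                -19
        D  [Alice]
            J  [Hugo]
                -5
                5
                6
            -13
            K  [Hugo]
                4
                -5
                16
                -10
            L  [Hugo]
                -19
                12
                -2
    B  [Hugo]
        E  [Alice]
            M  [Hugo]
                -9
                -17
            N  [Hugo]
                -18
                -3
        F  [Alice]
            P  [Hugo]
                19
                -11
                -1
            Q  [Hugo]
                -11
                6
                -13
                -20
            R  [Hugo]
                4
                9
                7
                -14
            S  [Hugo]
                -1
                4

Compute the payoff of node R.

R (Hugo): max(4, 9, 7, -14) = 9

9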